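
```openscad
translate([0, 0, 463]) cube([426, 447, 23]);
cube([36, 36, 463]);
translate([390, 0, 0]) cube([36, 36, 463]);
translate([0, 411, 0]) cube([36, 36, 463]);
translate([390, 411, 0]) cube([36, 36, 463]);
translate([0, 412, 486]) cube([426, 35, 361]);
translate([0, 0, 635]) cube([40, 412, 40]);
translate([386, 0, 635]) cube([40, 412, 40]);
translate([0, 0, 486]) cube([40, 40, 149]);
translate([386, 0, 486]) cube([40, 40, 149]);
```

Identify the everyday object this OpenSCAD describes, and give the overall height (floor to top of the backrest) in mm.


A chair. The overall height is 847 mm.

A slab on four corner posts with a tall panel at the back — a chair. The seat slab sits at z = 463 with thickness 23, and the 361 mm backrest starts at the seat top, so the overall height is 463 + 23 + 361 = 847 mm.


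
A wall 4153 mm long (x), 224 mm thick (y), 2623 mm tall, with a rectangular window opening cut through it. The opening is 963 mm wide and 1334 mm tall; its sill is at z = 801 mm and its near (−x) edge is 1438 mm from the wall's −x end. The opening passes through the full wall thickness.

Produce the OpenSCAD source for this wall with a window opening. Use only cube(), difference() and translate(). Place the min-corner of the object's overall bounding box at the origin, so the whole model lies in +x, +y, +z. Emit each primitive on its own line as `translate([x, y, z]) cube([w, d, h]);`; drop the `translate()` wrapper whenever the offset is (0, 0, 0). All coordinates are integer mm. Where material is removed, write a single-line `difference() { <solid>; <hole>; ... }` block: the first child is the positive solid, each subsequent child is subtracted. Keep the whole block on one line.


difference() { cube([4153, 224, 2623]); translate([1438, 0, 801]) cube([963, 224, 1334]); }


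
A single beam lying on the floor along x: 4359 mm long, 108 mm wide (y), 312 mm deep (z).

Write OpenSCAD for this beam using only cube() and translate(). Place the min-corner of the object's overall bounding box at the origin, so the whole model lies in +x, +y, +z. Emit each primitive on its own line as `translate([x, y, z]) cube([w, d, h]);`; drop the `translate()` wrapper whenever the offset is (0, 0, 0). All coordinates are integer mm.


cube([4359, 108, 312]);


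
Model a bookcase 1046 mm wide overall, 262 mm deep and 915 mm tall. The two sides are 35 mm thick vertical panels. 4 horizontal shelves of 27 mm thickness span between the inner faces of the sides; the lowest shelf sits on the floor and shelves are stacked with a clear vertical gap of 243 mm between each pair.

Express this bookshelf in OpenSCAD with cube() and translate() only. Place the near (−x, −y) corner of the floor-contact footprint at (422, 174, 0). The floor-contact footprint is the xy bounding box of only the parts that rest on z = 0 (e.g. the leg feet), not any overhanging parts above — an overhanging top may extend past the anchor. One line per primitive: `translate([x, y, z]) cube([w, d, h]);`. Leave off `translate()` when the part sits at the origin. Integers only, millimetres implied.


translate([422, 174, 0]) cube([35, 262, 915]);
translate([1433, 174, 0]) cube([35, 262, 915]);
translate([457, 174, 0]) cube([976, 262, 27]);
translate([457, 174, 270]) cube([976, 262, 27]);
translate([457, 174, 540]) cube([976, 262, 27]);
translate([457, 174, 810]) cube([976, 262, 27]);


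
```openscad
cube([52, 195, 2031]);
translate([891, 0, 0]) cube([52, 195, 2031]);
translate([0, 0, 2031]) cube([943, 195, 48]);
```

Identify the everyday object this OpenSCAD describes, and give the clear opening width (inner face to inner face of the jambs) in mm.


A door frame. The clear opening width is 839 mm.

Two 2031 mm tall posts with a header on top — a door frame. The left jamb is 52 mm wide at x = 0; the right jamb starts at x = 891. The clear opening is 891 − 52 = 839 mm.


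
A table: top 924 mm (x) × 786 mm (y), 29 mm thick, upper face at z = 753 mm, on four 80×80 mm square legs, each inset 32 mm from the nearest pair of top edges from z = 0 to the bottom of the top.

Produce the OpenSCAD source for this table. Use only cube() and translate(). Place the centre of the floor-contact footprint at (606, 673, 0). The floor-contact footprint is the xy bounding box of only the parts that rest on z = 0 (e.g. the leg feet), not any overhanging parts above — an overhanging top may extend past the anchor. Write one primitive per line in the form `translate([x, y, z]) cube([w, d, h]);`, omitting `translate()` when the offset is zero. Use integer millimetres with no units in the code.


translate([144, 280, 724]) cube([924, 786, 29]);
translate([176, 312, 0]) cube([80, 80, 724]);
translate([956, 312, 0]) cube([80, 80, 724]);
translate([176, 954, 0]) cube([80, 80, 724]);
translate([956, 954, 0]) cube([80, 80, 724]);


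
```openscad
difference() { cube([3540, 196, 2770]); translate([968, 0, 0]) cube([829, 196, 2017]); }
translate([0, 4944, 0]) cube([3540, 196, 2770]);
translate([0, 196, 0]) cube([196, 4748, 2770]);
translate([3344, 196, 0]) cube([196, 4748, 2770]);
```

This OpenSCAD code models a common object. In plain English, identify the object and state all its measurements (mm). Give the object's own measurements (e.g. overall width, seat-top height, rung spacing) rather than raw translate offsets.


A single room: four walls, each 2770 mm tall and 196 mm thick, enclosing an outside footprint 3540×5140 mm (x × y), no floor or roof. The front and back walls (−y and +y sides) run the full x-width; the side walls fit between their inner faces. A door opening 829 mm wide and 2017 mm tall is cut through the front wall from the floor up, its −x edge 968 mm from the wall's −x end.


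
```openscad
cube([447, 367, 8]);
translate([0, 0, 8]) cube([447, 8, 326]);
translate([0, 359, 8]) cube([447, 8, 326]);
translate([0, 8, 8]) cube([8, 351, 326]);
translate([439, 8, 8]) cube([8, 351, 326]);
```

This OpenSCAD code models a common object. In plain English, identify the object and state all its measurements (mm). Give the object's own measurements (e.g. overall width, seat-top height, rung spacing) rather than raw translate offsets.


An open-topped rectangular box: outside dimensions 447×367×334 mm, with a uniform wall and base thickness of 8 mm. The base is a full 447×367 slab on the floor; four walls sit on top of the base. The front and back walls (the −y and +y sides) span the full width; the two side walls fit between them.


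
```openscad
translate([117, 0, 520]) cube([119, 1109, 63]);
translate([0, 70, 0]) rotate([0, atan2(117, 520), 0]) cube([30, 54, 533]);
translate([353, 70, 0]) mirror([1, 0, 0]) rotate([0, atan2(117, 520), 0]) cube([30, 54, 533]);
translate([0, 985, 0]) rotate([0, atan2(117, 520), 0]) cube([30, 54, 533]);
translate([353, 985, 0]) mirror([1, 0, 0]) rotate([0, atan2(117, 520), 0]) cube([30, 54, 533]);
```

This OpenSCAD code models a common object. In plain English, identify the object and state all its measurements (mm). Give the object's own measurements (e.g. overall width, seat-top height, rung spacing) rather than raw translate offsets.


A sawhorse. A 119×1109×63 mm beam (x, y, z) sits on two A-frame leg pairs. Each pair is two raked legs of 30×54 mm section (54 mm along y) splaying symmetrically in x. Each leg rises 520 mm vertically over 117 mm of horizontal reach and is 533 mm long along its own axis. Every leg's outer bottom edge rests on the floor and its outer top edge meets a bottom edge of the beam — the left legs (tilting toward +x) meet the beam's −x bottom edge, the right legs (their mirror images, tilting toward −x) meet its +x bottom edge — so the leg tops tuck under the beam, the beam's underside is 520 mm above the floor, and the feet are 353 mm apart outside-to-outside with the beam centred between them. The two leg pairs are set in 70 mm from either end of the beam.


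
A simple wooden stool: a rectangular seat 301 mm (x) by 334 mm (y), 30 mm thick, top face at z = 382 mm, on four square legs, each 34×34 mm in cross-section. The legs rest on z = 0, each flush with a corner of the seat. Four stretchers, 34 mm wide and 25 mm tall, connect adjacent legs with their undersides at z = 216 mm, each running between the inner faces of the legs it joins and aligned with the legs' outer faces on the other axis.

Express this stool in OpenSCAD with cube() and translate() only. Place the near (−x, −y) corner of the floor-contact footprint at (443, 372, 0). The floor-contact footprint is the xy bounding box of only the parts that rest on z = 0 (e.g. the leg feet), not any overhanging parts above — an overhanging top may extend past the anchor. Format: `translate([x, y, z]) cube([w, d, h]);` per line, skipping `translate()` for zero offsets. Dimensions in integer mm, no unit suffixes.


translate([443, 372, 352]) cube([301, 334, 30]);
translate([443, 372, 0]) cube([34, 34, 352]);
translate([710, 372, 0]) cube([34, 34, 352]);
translate([443, 672, 0]) cube([34, 34, 352]);
translate([710, 672, 0]) cube([34, 34, 352]);
translate([477, 372, 216]) cube([233, 34, 25]);
translate([477, 672, 216]) cube([233, 34, 25]);
translate([443, 406, 216]) cube([34, 266, 25]);
translate([710, 406, 216]) cube([34, 266, 25]);


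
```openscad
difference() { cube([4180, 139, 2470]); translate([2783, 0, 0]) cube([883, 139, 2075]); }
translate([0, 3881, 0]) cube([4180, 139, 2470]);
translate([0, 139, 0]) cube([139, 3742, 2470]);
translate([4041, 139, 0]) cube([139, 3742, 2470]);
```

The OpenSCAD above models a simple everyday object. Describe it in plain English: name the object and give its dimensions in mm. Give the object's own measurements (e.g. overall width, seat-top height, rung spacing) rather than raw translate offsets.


A single room: four walls, each 2470 mm tall and 139 mm thick, enclosing an outside footprint 4180×4020 mm (x × y), no floor or roof. The front and back walls (−y and +y sides) run the full x-width; the side walls fit between their inner faces. A door opening 883 mm wide and 2075 mm tall is cut through the front wall from the floor up, its −x edge 2783 mm from the wall's −x end.


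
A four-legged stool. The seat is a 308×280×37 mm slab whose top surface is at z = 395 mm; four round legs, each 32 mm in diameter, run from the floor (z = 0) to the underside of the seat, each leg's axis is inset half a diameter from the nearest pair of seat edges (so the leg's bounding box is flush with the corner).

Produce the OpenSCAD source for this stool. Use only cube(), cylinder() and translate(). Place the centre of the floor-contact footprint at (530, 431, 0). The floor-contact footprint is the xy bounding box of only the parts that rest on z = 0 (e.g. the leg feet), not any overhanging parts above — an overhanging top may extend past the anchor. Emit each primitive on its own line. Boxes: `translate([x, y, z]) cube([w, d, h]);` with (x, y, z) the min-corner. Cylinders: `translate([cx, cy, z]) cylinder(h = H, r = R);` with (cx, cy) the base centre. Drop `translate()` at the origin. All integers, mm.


translate([376, 291, 358]) cube([308, 280, 37]);
translate([392, 307, 0]) cylinder(h = 358, r = 16);
translate([668, 307, 0]) cylinder(h = 358, r = 16);
translate([392, 555, 0]) cylinder(h = 358, r = 16);
translate([668, 555, 0]) cylinder(h = 358, r = 16);


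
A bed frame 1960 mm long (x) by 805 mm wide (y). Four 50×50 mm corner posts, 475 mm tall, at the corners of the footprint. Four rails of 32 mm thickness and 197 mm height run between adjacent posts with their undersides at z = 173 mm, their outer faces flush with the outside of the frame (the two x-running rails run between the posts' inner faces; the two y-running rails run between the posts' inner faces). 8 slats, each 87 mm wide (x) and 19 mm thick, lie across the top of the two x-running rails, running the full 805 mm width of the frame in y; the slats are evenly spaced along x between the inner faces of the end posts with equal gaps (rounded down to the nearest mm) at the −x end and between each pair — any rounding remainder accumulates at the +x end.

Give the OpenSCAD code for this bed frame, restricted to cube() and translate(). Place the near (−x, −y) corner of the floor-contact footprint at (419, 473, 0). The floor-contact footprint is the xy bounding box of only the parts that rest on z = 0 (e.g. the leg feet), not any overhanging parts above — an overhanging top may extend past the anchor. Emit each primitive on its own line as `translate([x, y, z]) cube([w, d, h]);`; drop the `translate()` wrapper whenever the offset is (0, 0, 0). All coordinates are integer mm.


// slat z = rail_z + rail_h = 173 + 197 = 370
// slat gap = ⌊(1860 − 8·87) / 9⌋ = 129
translate([419, 473, 0]) cube([50, 50, 475]);
translate([419, 1228, 0]) cube([50, 50, 475]);
translate([2329, 473, 0]) cube([50, 50, 475]);
translate([2329, 1228, 0]) cube([50, 50, 475]);
translate([469, 473, 173]) cube([1860, 32, 197]);
translate([469, 1246, 173]) cube([1860, 32, 197]);
translate([419, 523, 173]) cube([32, 705, 197]);
translate([2347, 523, 173]) cube([32, 705, 197]);
translate([598, 473, 370]) cube([87, 805, 19]);
translate([814, 473, 370]) cube([87, 805, 19]);
translate([1030, 473, 370]) cube([87, 805, 19]);
translate([1246, 473, 370]) cube([87, 805, 19]);
translate([1462, 473, 370]) cube([87, 805, 19]);
translate([1678, 473, 370]) cube([87, 805, 19]);
translate([1894, 473, 370]) cube([87, 805, 19]);
translate([2110, 473, 370]) cube([87, 805, 19]);


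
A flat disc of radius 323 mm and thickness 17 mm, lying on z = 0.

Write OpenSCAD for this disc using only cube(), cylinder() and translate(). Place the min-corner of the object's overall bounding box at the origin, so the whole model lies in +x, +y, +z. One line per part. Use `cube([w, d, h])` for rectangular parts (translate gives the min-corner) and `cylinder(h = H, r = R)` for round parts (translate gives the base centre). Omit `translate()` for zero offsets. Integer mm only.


translate([323, 323, 0]) cylinder(h = 17, r = 323);


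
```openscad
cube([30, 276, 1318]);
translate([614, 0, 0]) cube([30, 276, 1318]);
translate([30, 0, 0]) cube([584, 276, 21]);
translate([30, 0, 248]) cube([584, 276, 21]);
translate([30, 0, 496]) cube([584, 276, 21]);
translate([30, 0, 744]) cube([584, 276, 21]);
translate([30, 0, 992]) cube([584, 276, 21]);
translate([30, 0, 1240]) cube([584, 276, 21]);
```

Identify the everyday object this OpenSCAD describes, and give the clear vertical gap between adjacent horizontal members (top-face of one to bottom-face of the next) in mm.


A bookshelf. The clear shelf gap is 227 mm.

Two tall side panels with 6 horizontal boards between them — a bookshelf. The first two shelf undersides are at z = 0 and z = 248; with shelf thickness 21, the clear gap is 248 − 0 − 21 = 227 mm.


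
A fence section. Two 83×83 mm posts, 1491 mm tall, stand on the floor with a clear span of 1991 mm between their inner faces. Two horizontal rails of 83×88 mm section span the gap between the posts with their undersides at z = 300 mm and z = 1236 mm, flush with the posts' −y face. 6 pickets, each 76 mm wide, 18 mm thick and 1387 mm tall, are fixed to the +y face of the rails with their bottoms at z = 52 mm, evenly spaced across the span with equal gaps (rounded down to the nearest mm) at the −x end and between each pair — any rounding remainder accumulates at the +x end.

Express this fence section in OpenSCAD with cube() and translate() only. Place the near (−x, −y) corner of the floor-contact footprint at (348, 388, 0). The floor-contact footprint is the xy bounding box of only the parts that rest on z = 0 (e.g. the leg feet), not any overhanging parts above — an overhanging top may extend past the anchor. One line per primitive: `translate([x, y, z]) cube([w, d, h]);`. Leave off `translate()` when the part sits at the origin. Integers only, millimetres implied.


translate([348, 388, 0]) cube([83, 83, 1491]);
translate([2422, 388, 0]) cube([83, 83, 1491]);
translate([431, 388, 300]) cube([1991, 83, 88]);
translate([431, 388, 1236]) cube([1991, 83, 88]);
translate([650, 471, 52]) cube([76, 18, 1387]);
translate([945, 471, 52]) cube([76, 18, 1387]);
translate([1240, 471, 52]) cube([76, 18, 1387]);
translate([1535, 471, 52]) cube([76, 18, 1387]);
translate([1830, 471, 52]) cube([76, 18, 1387]);
translate([2125, 471, 52]) cube([76, 18, 1387]);


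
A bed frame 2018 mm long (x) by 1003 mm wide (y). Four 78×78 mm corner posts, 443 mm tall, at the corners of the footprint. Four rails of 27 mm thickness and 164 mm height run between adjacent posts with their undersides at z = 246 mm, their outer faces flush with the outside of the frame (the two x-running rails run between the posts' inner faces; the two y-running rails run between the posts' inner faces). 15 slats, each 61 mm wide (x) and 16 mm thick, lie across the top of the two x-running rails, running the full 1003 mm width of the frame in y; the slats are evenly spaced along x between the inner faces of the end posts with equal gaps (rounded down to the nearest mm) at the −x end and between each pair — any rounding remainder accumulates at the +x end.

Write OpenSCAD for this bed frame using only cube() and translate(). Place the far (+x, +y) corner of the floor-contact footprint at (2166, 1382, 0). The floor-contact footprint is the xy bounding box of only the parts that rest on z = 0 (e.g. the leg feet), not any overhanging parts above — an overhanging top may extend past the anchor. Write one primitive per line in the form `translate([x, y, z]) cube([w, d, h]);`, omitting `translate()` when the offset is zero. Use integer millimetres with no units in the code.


translate([148, 379, 0]) cube([78, 78, 443]);
translate([148, 1304, 0]) cube([78, 78, 443]);
translate([2088, 379, 0]) cube([78, 78, 443]);
translate([2088, 1304, 0]) cube([78, 78, 443]);
translate([226, 379, 246]) cube([1862, 27, 164]);
translate([226, 1355, 246]) cube([1862, 27, 164]);
translate([148, 457, 246]) cube([27, 847, 164]);
translate([2139, 457, 246]) cube([27, 847, 164]);
translate([285, 379, 410]) cube([61, 1003, 16]);
translate([405, 379, 410]) cube([61, 1003, 16]);
translate([525, 379, 410]) cube([61, 1003, 16]);
translate([645, 379, 410]) cube([61, 1003, 16]);
translate([765, 379, 410]) cube([61, 1003, 16]);
translate([885, 379, 410]) cube([61, 1003, 16]);
translate([1005, 379, 410]) cube([61, 1003, 16]);
translate([1125, 379, 410]) cube([61, 1003, 16]);
translate([1245, 379, 410]) cube([61, 1003, 16]);
translate([1365, 379, 410]) cube([61, 1003, 16]);
translate([1485, 379, 410]) cube([61, 1003, 16]);
translate([1605, 379, 410]) cube([61, 1003, 16]);
translate([1725, 379, 410]) cube([61, 1003, 16]);
translate([1845, 379, 410]) cube([61, 1003, 16]);
translate([1965, 379, 410]) cube([61, 1003, 16]);


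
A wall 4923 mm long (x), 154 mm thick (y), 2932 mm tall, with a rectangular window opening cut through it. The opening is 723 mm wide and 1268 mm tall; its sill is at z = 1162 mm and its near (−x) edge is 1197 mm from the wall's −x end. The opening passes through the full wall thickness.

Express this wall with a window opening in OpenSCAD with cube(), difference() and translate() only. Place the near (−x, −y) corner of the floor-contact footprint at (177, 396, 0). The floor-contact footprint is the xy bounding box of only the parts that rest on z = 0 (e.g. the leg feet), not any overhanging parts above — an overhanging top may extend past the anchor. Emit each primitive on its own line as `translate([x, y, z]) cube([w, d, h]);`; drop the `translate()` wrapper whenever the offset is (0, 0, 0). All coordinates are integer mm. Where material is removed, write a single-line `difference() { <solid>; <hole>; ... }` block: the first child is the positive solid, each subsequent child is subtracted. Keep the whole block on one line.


difference() { translate([177, 396, 0]) cube([4923, 154, 2932]); translate([1374, 396, 1162]) cube([723, 154, 1268]); }


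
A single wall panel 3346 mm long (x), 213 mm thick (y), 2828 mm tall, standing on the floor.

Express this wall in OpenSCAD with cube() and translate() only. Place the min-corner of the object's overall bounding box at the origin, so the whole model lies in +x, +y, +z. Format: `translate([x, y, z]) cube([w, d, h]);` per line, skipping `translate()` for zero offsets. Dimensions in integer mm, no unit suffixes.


cube([3346, 213, 2828]);


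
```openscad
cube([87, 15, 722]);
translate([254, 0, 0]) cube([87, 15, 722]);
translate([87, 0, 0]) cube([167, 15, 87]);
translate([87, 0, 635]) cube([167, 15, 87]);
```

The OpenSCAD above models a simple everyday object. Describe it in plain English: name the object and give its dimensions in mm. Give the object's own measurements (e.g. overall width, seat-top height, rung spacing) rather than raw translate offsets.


A rectangular picture frame lying in the x–z plane (depth along y). The opening is 167 mm wide (x) by 548 mm tall (z), surrounded by a border 87 mm wide on all four sides. The frame is 15 mm deep and is made of two full-height vertical stiles with two horizontal rails fitted between them.


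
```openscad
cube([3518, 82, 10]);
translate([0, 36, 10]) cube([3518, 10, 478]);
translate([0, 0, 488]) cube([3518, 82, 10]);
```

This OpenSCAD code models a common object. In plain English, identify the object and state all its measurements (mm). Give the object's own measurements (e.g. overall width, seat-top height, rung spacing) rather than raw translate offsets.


An I-beam lying along x, 3518 mm long. Overall section height 498 mm. Two flanges 82 mm wide (y) and 10 mm thick, one on the floor and one at the top; a web 10 mm thick runs between them, centred on the flange width.


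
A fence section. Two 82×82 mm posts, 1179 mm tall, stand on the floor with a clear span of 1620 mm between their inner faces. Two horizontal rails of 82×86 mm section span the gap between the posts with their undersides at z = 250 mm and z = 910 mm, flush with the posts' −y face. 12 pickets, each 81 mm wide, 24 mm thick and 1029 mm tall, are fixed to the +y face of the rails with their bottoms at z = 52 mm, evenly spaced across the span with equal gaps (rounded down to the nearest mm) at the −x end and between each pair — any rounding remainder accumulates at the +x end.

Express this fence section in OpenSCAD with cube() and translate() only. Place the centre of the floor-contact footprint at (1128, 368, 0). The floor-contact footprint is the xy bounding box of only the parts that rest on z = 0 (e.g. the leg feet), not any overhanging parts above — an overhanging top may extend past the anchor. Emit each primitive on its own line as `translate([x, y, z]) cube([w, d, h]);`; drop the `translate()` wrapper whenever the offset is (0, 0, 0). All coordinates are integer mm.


translate([236, 327, 0]) cube([82, 82, 1179]);
translate([1938, 327, 0]) cube([82, 82, 1179]);
translate([318, 327, 250]) cube([1620, 82, 86]);
translate([318, 327, 910]) cube([1620, 82, 86]);
translate([367, 409, 52]) cube([81, 24, 1029]);
translate([497, 409, 52]) cube([81, 24, 1029]);
translate([627, 409, 52]) cube([81, 24, 1029]);
translate([757, 409, 52]) cube([81, 24, 1029]);
translate([887, 409, 52]) cube([81, 24, 1029]);
translate([1017, 409, 52]) cube([81, 24, 1029]);
translate([1147, 409, 52]) cube([81, 24, 1029]);
translate([1277, 409, 52]) cube([81, 24, 1029]);
translate([1407, 409, 52]) cube([81, 24, 1029]);
translate([1537, 409, 52]) cube([81, 24, 1029]);
translate([1667, 409, 52]) cube([81, 24, 1029]);
translate([1797, 409, 52]) cube([81, 24, 1029]);


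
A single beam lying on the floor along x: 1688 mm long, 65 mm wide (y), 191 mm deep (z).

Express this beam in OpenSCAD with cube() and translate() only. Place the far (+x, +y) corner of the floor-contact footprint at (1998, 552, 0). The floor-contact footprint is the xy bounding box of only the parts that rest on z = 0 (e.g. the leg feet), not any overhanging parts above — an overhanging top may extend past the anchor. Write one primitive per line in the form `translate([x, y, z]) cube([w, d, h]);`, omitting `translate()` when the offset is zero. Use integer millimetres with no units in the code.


translate([310, 487, 0]) cube([1688, 65, 191]);


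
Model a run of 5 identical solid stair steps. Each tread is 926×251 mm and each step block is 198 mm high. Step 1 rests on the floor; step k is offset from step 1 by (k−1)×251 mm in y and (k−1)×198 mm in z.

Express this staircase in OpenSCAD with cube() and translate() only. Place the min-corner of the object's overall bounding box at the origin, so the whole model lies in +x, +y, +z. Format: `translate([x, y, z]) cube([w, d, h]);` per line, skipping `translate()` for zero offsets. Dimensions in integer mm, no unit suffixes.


cube([926, 251, 198]);
translate([0, 251, 198]) cube([926, 251, 198]);
translate([0, 502, 396]) cube([926, 251, 198]);
translate([0, 753, 594]) cube([926, 251, 198]);
translate([0, 1004, 792]) cube([926, 251, 198]);


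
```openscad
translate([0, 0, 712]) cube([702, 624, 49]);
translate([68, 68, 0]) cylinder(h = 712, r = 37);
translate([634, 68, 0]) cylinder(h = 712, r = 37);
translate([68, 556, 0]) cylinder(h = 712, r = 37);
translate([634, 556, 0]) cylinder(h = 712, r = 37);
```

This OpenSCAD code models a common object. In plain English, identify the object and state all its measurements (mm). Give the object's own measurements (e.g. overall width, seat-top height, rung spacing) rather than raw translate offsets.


A table: top 702 mm (x) × 624 mm (y), 49 mm thick, upper face at z = 761 mm, on four round legs of 74 mm diameter, each leg's bounding box inset 31 mm from the nearest pair of top edges from z = 0 to the bottom of the top.


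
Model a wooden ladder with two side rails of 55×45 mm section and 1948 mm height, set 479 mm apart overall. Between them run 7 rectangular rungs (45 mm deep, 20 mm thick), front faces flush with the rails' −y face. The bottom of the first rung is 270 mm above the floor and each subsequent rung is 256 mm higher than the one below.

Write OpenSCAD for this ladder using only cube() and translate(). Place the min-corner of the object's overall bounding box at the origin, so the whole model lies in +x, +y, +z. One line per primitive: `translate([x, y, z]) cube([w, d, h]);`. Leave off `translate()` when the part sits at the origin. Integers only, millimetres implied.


cube([55, 45, 1948]);
translate([424, 0, 0]) cube([55, 45, 1948]);
translate([55, 0, 270]) cube([369, 45, 20]);
translate([55, 0, 526]) cube([369, 45, 20]);
translate([55, 0, 782]) cube([369, 45, 20]);
translate([55, 0, 1038]) cube([369, 45, 20]);
translate([55, 0, 1294]) cube([369, 45, 20]);
translate([55, 0, 1550]) cube([369, 45, 20]);
translate([55, 0, 1806]) cube([369, 45, 20]);


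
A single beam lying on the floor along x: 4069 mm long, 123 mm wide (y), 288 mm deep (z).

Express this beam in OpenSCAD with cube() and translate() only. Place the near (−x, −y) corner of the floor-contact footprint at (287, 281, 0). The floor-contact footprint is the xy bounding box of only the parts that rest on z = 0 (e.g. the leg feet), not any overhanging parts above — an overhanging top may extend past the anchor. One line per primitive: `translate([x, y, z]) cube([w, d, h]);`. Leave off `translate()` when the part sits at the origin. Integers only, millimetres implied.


translate([287, 281, 0]) cube([4069, 123, 288]);


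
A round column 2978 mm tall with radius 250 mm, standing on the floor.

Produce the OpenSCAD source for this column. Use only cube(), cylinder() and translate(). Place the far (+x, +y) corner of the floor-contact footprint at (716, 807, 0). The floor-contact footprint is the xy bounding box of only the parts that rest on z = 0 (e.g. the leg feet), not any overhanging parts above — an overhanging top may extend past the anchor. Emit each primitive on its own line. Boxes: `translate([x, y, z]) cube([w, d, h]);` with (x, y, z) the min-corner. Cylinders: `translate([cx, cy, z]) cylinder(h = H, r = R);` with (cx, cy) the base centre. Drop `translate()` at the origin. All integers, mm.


translate([466, 557, 0]) cylinder(h = 2978, r = 250);


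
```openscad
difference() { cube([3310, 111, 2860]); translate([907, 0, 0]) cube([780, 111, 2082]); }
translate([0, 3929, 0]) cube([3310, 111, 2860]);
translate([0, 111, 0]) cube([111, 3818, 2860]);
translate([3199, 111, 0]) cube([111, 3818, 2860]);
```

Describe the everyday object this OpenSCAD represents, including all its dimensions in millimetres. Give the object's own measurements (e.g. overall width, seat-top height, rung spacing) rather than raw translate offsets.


A single room: four walls, each 2860 mm tall and 111 mm thick, enclosing an outside footprint 3310×4040 mm (x × y), no floor or roof. The front and back walls (−y and +y sides) run the full x-width; the side walls fit between their inner faces. A door opening 780 mm wide and 2082 mm tall is cut through the front wall from the floor up, its −x edge 907 mm from the wall's −x end.


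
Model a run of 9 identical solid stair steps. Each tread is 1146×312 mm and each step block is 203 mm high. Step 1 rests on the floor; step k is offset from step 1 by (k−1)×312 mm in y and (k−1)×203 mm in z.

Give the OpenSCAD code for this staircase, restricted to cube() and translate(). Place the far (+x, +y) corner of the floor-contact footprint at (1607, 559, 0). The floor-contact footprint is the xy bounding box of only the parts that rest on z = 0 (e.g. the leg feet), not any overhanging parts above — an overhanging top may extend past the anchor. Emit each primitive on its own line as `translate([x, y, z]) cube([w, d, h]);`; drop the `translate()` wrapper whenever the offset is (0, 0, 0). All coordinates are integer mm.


translate([461, 247, 0]) cube([1146, 312, 203]);
translate([461, 559, 203]) cube([1146, 312, 203]);
translate([461, 871, 406]) cube([1146, 312, 203]);
translate([461, 1183, 609]) cube([1146, 312, 203]);
translate([461, 1495, 812]) cube([1146, 312, 203]);
translate([461, 1807, 1015]) cube([1146, 312, 203]);
translate([461, 2119, 1218]) cube([1146, 312, 203]);
translate([461, 2431, 1421]) cube([1146, 312, 203]);
translate([461, 2743, 1624]) cube([1146, 312, 203]);


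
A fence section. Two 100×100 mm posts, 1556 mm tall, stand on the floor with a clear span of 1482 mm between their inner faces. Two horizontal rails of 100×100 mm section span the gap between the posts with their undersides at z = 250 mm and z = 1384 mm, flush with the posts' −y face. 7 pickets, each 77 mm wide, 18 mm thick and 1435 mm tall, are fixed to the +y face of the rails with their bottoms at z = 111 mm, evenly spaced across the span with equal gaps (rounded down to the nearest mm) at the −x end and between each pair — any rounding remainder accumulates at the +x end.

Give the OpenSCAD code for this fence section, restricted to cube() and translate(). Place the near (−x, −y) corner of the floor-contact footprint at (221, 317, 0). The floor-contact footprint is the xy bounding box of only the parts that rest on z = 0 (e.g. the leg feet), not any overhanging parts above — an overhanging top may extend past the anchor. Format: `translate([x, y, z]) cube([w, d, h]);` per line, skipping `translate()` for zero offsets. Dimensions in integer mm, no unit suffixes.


translate([221, 317, 0]) cube([100, 100, 1556]);
translate([1803, 317, 0]) cube([100, 100, 1556]);
translate([321, 317, 250]) cube([1482, 100, 100]);
translate([321, 317, 1384]) cube([1482, 100, 100]);
translate([438, 417, 111]) cube([77, 18, 1435]);
translate([632, 417, 111]) cube([77, 18, 1435]);
translate([826, 417, 111]) cube([77, 18, 1435]);
translate([1020, 417, 111]) cube([77, 18, 1435]);
translate([1214, 417, 111]) cube([77, 18, 1435]);
translate([1408, 417, 111]) cube([77, 18, 1435]);
translate([1602, 417, 111]) cube([77, 18, 1435]);


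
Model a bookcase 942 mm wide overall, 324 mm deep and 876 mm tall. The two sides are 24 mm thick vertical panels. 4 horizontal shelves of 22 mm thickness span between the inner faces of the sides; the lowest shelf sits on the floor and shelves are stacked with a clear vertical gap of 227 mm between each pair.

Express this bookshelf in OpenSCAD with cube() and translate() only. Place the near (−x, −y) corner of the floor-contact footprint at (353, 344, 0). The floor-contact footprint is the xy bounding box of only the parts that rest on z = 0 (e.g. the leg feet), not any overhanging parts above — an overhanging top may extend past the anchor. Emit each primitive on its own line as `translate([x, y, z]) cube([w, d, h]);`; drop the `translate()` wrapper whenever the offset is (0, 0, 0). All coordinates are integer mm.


translate([353, 344, 0]) cube([24, 324, 876]);
translate([1271, 344, 0]) cube([24, 324, 876]);
translate([377, 344, 0]) cube([894, 324, 22]);
translate([377, 344, 249]) cube([894, 324, 22]);
translate([377, 344, 498]) cube([894, 324, 22]);
translate([377, 344, 747]) cube([894, 324, 22]);


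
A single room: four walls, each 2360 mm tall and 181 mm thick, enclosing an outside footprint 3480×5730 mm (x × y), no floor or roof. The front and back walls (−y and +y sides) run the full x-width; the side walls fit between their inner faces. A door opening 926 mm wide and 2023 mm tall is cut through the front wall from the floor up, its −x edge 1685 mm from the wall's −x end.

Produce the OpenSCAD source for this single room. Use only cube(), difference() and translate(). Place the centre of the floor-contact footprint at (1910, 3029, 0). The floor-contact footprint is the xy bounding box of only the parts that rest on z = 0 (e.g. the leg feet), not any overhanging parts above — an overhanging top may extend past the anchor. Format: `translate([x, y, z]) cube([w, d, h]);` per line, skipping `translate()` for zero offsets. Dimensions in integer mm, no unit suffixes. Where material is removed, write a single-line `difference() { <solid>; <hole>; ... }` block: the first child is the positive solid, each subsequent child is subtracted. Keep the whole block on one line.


difference() { translate([170, 164, 0]) cube([3480, 181, 2360]); translate([1855, 164, 0]) cube([926, 181, 2023]); }
translate([170, 5713, 0]) cube([3480, 181, 2360]);
translate([170, 345, 0]) cube([181, 5368, 2360]);
translate([3469, 345, 0]) cube([181, 5368, 2360]);


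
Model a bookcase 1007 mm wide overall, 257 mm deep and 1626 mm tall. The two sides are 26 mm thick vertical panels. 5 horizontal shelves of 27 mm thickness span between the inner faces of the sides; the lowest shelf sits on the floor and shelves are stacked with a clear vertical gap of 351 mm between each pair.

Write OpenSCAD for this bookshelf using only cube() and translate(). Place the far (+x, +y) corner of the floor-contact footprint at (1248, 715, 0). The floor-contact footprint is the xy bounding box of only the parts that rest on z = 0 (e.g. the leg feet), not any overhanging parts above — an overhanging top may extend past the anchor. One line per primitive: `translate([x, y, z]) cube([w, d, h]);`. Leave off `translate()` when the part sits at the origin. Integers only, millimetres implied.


translate([241, 458, 0]) cube([26, 257, 1626]);
translate([1222, 458, 0]) cube([26, 257, 1626]);
translate([267, 458, 0]) cube([955, 257, 27]);
translate([267, 458, 378]) cube([955, 257, 27]);
translate([267, 458, 756]) cube([955, 257, 27]);
translate([267, 458, 1134]) cube([955, 257, 27]);
translate([267, 458, 1512]) cube([955, 257, 27]);


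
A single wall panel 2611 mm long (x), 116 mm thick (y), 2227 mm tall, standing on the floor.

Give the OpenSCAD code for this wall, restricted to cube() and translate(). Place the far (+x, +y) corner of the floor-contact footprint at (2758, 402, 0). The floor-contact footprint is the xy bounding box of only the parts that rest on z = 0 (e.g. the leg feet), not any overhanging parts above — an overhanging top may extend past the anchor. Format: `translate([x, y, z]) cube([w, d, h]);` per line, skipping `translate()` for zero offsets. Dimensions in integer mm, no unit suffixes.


translate([147, 286, 0]) cube([2611, 116, 2227]);


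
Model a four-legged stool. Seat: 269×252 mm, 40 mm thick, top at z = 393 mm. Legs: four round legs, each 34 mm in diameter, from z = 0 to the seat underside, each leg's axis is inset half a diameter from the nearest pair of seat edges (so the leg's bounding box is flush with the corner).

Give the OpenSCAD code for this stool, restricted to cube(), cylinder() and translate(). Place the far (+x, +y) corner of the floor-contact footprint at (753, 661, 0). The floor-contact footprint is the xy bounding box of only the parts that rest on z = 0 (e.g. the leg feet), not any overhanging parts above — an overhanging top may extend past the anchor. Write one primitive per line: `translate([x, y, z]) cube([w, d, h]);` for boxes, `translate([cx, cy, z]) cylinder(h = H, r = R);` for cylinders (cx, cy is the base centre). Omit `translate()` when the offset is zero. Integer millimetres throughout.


// leg_h = 393 - 40 = 353
translate([484, 409, 353]) cube([269, 252, 40]);
translate([501, 426, 0]) cylinder(h = 353, r = 17);
translate([736, 426, 0]) cylinder(h = 353, r = 17);
translate([501, 644, 0]) cylinder(h = 353, r = 17);
translate([736, 644, 0]) cylinder(h = 353, r = 17);


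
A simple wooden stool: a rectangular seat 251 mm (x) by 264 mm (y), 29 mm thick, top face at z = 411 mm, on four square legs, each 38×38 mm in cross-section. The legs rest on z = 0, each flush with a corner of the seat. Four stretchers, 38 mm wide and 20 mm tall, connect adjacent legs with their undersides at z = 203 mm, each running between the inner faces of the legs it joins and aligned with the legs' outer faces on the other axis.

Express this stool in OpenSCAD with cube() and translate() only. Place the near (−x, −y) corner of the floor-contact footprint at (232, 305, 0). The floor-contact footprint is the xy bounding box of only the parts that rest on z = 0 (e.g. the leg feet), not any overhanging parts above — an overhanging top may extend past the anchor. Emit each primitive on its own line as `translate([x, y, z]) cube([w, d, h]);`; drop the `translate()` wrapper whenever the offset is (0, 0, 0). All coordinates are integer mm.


translate([232, 305, 382]) cube([251, 264, 29]);
translate([232, 305, 0]) cube([38, 38, 382]);
translate([445, 305, 0]) cube([38, 38, 382]);
translate([232, 531, 0]) cube([38, 38, 382]);
translate([445, 531, 0]) cube([38, 38, 382]);
translate([270, 305, 203]) cube([175, 38, 20]);
translate([270, 531, 203]) cube([175, 38, 20]);
translate([232, 343, 203]) cube([38, 188, 20]);
translate([445, 343, 203]) cube([38, 188, 20]);


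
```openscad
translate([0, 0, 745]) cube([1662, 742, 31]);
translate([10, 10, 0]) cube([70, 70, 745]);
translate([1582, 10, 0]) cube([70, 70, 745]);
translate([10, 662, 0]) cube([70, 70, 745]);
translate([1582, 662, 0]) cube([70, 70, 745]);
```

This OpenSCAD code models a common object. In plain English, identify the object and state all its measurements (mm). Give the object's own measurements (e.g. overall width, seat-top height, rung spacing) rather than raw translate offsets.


A table: top 1662 mm (x) × 742 mm (y), 31 mm thick, upper face at z = 776 mm, on four 70×70 mm square legs, each inset 10 mm from the nearest pair of top edges from z = 0 to the bottom of the top.


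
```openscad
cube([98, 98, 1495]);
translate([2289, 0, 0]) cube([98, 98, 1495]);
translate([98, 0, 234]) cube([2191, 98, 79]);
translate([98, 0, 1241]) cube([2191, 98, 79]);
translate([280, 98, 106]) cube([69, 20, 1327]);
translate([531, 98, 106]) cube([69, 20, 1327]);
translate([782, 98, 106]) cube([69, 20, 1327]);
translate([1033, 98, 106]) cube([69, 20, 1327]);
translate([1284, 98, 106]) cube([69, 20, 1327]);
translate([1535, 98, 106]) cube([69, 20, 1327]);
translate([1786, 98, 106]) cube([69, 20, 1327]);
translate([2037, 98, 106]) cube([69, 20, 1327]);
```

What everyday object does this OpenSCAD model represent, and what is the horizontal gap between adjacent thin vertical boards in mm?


A fence section. The picket gap is 182 mm.

Two posts, two rails, 8 pickets — a fence section. Span 2191 mm holds 8 pickets of 69 mm with 9 equal gaps: ⌊(2191 − 8·69) / 9⌋ = 182 mm.
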